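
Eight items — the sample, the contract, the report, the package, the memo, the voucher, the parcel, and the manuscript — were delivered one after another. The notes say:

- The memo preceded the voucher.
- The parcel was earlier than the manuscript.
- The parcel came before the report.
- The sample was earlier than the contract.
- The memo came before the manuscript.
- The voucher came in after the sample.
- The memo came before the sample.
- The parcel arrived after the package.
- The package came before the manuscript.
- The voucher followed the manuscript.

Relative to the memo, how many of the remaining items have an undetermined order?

Forced after the memo: the contract, the manuscript, the sample, and the voucher.
That leaves the package, the parcel, and the report with no forced order relative to the memo — 3.

3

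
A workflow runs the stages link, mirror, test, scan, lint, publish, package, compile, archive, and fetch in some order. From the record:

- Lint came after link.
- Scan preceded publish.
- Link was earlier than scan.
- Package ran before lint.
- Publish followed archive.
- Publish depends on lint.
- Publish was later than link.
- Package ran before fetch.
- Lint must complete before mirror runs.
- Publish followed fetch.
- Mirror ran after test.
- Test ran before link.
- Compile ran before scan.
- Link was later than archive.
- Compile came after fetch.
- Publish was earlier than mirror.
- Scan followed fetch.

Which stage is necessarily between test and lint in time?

link

Tracing the constraints gives test → link → lint, so link sits after test and before lint.
No other stage is forced both after test and before lint.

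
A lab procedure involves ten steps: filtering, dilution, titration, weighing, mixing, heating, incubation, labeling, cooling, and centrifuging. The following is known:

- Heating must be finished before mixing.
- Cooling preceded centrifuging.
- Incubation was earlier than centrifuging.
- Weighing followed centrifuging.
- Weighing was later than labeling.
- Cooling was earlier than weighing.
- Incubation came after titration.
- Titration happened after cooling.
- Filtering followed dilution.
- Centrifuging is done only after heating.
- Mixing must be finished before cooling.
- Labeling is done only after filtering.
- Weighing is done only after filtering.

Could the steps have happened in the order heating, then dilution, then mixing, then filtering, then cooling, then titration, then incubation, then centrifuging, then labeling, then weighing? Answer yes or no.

Check each stated constraint against the proposed order — e.g. filtering is ahead of weighing; heating is ahead of centrifuging. Every pair is in the required order; nothing is violated.

yes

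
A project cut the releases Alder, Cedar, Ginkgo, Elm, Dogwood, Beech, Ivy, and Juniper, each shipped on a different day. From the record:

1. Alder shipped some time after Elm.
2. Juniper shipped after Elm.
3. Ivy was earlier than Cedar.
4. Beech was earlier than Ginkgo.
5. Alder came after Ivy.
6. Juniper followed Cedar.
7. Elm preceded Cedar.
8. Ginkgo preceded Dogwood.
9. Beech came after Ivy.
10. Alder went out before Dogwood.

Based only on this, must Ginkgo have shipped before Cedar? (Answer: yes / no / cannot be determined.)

cannot be determined

No chain of stated constraints runs from Ginkgo to Cedar, and none runs from Cedar to Ginkgo either.
So the relative order of Ginkgo and Cedar is not fixed by the given facts.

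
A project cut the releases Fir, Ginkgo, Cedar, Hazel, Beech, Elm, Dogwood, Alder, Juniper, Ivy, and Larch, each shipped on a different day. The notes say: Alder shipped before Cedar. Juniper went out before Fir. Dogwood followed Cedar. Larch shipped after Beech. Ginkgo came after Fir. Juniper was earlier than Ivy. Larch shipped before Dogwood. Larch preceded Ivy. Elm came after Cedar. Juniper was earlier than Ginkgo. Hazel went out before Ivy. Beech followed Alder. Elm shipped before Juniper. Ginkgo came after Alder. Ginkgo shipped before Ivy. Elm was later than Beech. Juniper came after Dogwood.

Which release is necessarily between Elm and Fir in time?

Juniper

Tracing the constraints gives Elm → Juniper → Fir, so Juniper sits after Elm and before Fir.
No other release is forced both after Elm and before Fir.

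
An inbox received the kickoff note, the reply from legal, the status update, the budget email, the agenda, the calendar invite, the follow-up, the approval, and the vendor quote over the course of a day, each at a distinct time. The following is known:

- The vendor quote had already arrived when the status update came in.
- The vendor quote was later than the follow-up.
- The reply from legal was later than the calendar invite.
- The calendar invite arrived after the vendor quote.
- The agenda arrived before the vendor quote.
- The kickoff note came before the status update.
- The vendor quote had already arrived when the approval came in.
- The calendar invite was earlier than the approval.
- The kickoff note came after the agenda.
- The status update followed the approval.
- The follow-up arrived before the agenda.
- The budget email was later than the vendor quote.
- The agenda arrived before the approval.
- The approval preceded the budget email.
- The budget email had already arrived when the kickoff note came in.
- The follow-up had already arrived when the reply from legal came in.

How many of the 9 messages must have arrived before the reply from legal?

4

Directly stated before the reply from legal: the calendar invite and the follow-up.
The agenda reaches the reply from legal via the agenda → the vendor quote → the calendar invite → the reply from legal.
The vendor quote reaches the reply from legal via the vendor quote → the calendar invite → the reply from legal.
No chain forces the budget email (or any of the others) ahead of the reply from legal.
That's the agenda, the calendar invite, the follow-up, and the vendor quote — 4 in all.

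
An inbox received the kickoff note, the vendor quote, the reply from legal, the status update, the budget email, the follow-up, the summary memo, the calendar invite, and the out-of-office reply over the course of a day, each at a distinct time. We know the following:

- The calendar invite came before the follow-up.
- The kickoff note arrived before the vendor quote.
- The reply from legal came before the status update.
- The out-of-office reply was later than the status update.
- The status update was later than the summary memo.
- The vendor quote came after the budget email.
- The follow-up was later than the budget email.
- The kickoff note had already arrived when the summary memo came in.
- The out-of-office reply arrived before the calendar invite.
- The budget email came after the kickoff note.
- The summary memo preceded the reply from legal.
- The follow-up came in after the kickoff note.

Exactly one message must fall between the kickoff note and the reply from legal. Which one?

Tracing the constraints gives the kickoff note → the summary memo → the reply from legal, so the summary memo sits after the kickoff note and before the reply from legal.
No other message is forced both after the kickoff note and before the reply from legal.

the summary memo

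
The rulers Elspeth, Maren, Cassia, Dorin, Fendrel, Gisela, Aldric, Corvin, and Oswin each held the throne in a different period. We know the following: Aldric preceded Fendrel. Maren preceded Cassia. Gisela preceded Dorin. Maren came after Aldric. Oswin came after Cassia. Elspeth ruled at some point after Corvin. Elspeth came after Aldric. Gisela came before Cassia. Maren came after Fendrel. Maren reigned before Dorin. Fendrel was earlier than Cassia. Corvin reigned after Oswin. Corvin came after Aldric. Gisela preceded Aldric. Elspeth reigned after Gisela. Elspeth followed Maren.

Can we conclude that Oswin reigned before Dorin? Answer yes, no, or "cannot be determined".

cannot be determined

No chain of stated constraints runs from Oswin to Dorin, and none runs from Dorin to Oswin either.
So the relative order of Oswin and Dorin is not fixed by the given facts.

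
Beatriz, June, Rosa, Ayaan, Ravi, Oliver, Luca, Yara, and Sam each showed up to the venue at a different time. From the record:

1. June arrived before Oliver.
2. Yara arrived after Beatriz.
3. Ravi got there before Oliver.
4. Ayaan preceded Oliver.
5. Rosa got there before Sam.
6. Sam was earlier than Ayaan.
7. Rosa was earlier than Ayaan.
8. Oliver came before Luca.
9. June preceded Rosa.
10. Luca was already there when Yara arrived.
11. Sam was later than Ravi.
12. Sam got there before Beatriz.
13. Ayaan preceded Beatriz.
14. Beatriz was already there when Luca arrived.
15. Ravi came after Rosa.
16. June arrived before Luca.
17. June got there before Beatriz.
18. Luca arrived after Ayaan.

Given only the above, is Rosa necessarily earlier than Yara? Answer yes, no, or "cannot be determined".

yes

Chain the constraints: Rosa → Ayaan → Luca → Yara. Each link is directly stated, so Rosa comes before Yara.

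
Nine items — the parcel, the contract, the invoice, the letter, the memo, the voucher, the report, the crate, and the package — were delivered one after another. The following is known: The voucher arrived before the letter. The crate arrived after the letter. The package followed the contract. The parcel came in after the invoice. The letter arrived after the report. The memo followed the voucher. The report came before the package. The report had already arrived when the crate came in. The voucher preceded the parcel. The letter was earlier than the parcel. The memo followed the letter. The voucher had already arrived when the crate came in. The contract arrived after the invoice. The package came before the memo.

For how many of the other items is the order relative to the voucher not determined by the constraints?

4

Forced after the voucher: the crate, the letter, the memo, and the parcel.
That leaves the contract, the invoice, the package, and the report with no forced order relative to the voucher — 4.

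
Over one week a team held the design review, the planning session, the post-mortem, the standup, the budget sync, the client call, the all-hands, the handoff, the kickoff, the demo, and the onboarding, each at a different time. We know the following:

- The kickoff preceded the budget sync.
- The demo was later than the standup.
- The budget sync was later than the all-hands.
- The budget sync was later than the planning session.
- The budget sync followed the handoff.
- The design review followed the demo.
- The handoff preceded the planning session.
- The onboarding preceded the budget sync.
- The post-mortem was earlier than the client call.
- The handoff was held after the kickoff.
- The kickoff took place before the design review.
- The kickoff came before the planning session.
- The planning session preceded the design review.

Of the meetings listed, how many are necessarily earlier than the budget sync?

Directly stated before the budget sync: the all-hands, the handoff, the kickoff, the onboarding, and the planning session.
That's the all-hands, the handoff, the kickoff, the onboarding, and the planning session — 5 in all.

5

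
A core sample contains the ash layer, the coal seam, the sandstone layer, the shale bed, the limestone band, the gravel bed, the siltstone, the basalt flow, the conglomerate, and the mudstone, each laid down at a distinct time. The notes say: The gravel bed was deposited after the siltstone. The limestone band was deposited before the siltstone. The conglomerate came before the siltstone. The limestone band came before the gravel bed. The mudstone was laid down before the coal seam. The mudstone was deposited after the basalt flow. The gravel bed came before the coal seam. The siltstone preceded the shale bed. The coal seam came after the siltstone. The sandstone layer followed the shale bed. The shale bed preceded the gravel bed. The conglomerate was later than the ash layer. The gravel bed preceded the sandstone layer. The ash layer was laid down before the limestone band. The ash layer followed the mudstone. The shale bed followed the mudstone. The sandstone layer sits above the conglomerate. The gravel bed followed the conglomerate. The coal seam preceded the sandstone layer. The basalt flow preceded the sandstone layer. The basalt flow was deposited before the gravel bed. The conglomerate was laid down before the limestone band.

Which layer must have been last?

the sandstone layer

Every other layer has a chain of constraints placing it before the sandstone layer, so the sandstone layer is last.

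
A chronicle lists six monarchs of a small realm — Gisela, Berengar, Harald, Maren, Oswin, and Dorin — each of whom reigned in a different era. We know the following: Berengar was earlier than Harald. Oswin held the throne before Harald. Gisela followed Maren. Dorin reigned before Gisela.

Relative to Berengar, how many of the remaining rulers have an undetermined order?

Forced after Berengar: Harald.
That leaves Dorin, Gisela, Maren, and Oswin with no forced order relative to Berengar — 4.

4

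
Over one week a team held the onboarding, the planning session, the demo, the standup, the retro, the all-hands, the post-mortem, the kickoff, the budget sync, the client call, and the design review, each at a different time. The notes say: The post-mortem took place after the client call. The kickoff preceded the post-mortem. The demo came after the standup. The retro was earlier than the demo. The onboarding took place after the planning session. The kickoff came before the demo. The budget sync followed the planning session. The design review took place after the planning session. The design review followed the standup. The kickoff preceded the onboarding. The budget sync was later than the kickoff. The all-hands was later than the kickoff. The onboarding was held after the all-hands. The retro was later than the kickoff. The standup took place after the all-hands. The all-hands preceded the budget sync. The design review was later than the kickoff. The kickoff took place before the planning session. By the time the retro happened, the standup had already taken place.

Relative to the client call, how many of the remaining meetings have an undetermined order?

Forced after the client call: the post-mortem.
That leaves the all-hands, the budget sync, the demo, the design review, the kickoff, the onboarding, the planning session, the retro, and the standup with no forced order relative to the client call — 9.

9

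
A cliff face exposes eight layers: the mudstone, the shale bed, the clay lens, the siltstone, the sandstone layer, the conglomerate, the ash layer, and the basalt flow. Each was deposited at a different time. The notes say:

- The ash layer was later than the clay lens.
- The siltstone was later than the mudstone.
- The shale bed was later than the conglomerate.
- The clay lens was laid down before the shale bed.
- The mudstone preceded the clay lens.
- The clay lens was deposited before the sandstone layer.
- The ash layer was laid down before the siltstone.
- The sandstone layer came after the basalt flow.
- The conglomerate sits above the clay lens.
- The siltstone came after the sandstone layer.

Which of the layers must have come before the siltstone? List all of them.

the ash layer, the basalt flow, the clay lens, the mudstone, the sandstone layer

Directly stated before the siltstone: the ash layer, the mudstone, and the sandstone layer.
The basalt flow reaches the siltstone via the basalt flow → the sandstone layer → the siltstone.
The clay lens reaches the siltstone via the clay lens → the sandstone layer → the siltstone.
No chain forces the conglomerate (or any of the others) ahead of the siltstone.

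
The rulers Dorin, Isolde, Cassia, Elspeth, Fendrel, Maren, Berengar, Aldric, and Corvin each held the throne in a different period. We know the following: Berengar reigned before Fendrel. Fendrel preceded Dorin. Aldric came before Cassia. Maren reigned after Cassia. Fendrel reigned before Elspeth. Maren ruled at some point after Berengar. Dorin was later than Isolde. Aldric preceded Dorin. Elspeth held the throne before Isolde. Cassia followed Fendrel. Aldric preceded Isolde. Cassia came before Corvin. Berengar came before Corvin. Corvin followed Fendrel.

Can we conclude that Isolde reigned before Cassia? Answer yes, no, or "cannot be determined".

cannot be determined

No chain of stated constraints runs from Isolde to Cassia, and none runs from Cassia to Isolde either.
So the relative order of Isolde and Cassia is not fixed by the given facts.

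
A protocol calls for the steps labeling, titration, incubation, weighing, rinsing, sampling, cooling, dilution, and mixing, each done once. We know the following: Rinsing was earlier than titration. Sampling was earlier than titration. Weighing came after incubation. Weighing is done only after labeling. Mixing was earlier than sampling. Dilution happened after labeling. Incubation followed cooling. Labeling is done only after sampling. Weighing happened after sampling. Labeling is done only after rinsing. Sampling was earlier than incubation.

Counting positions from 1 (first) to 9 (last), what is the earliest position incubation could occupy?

Cooling, mixing, and sampling must all come before incubation — 3 forced predecessors.
Nothing else is forced ahead of incubation, so its earliest slot is position 3 + 1 = 4.

4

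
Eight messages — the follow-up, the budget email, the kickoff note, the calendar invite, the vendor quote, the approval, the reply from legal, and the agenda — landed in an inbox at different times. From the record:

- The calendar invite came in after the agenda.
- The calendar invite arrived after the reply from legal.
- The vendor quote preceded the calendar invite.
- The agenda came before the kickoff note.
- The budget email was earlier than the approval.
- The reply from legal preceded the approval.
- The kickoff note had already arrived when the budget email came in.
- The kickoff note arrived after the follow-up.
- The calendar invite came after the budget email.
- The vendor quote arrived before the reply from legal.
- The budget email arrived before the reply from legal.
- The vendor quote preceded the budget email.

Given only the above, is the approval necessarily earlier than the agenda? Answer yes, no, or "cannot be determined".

Tracing the constraints gives the agenda → the kickoff note → the budget email → the approval, so the agenda must come before the approval.
That means the approval cannot be before the agenda.

no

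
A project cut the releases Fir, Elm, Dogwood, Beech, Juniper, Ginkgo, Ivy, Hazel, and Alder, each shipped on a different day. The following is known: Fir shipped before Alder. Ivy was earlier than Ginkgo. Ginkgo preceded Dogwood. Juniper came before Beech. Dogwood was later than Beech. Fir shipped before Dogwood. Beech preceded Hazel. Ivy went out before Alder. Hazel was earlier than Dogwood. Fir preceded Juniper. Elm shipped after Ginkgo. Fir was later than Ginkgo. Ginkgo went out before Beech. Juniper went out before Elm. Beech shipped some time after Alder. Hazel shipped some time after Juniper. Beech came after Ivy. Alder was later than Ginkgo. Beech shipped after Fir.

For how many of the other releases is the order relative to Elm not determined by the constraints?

4

Forced before Elm: Fir, Ginkgo, Ivy, and Juniper.
That leaves Alder, Beech, Dogwood, and Hazel with no forced order relative to Elm — 4.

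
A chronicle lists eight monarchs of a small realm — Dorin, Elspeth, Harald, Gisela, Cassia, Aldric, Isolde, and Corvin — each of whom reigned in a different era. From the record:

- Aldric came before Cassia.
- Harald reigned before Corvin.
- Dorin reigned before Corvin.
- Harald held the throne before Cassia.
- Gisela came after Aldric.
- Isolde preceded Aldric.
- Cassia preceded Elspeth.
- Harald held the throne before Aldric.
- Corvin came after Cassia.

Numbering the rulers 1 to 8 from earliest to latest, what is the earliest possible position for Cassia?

Aldric, Harald, and Isolde must all come before Cassia — 3 forced predecessors.
Nothing else is forced ahead of Cassia, so their earliest slot is position 3 + 1 = 4.

4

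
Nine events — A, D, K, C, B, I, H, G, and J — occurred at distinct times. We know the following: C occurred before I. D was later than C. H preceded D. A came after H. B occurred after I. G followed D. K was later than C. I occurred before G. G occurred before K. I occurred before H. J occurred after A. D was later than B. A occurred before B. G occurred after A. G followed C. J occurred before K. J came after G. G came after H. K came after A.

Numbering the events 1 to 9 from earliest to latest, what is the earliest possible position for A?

4

C, H, and I must all come before A — 3 forced predecessors.
Nothing else is forced ahead of A, so its earliest slot is position 3 + 1 = 4.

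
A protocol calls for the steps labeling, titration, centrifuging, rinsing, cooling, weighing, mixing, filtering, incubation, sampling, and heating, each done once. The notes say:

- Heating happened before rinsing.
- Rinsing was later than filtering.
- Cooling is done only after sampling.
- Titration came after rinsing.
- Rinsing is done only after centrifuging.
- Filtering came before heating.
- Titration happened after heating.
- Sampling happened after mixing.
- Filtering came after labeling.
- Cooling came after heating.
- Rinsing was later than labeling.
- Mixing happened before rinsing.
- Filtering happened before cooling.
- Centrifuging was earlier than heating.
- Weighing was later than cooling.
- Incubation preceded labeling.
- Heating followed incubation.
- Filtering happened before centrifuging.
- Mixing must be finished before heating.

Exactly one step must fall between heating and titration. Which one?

rinsing

Tracing the constraints gives heating → rinsing → titration, so rinsing sits after heating and before titration.
No other step is forced both after heating and before titration.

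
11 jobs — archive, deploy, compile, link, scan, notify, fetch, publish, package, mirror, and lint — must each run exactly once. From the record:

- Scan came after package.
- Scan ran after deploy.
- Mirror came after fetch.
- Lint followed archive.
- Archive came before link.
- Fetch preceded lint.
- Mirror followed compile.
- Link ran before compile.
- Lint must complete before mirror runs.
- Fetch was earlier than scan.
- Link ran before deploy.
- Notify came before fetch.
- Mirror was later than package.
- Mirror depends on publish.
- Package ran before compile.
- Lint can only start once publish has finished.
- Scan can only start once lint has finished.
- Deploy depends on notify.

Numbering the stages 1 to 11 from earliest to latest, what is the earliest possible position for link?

2

Archive must come before link — 1 forced predecessor.
Nothing else is forced ahead of link, so its earliest slot is position 1 + 1 = 2.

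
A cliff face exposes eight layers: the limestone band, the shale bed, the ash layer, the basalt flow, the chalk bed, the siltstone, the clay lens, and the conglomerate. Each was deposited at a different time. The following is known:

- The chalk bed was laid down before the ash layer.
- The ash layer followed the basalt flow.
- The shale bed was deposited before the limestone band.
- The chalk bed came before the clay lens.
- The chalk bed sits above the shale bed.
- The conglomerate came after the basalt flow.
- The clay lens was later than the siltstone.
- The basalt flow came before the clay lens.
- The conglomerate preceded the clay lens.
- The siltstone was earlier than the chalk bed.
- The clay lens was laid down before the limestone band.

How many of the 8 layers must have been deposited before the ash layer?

4

Directly stated before the ash layer: the basalt flow and the chalk bed.
The shale bed reaches the ash layer via the shale bed → the chalk bed → the ash layer.
The siltstone reaches the ash layer via the siltstone → the chalk bed → the ash layer.
No chain forces the conglomerate (or any of the others) ahead of the ash layer.
That's the basalt flow, the chalk bed, the shale bed, and the siltstone — 4 in all.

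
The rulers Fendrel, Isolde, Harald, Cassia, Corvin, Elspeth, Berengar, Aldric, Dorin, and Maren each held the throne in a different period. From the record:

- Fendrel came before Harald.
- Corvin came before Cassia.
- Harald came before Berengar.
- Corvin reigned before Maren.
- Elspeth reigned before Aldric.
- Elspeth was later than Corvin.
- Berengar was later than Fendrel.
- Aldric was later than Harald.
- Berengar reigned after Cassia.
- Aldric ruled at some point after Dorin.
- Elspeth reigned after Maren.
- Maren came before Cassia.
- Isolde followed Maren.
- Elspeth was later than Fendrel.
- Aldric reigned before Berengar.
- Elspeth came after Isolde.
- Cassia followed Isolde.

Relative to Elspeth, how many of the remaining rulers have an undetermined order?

Forced before Elspeth: Corvin, Fendrel, Isolde, and Maren; forced after Elspeth: Aldric and Berengar.
That leaves Cassia, Dorin, and Harald with no forced order relative to Elspeth — 3.

3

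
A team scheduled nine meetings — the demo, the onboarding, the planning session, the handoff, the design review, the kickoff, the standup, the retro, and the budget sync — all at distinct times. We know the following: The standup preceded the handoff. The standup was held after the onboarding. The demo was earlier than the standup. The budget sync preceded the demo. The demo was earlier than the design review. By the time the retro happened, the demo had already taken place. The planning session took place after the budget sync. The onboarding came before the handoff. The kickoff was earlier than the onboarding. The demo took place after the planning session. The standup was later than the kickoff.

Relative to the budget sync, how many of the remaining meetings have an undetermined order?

2

Forced after the budget sync: the demo, the design review, the handoff, the planning session, the retro, and the standup.
That leaves the kickoff and the onboarding with no forced order relative to the budget sync — 2.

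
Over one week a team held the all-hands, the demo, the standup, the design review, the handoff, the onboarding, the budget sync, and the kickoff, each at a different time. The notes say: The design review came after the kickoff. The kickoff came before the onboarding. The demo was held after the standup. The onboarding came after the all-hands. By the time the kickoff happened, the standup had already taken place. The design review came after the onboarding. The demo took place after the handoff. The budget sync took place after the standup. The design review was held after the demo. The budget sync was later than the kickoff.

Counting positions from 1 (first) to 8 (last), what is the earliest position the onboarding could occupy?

4

The all-hands, the kickoff, and the standup must all come before the onboarding — 3 forced predecessors.
Nothing else is forced ahead of the onboarding, so its earliest slot is position 3 + 1 = 4.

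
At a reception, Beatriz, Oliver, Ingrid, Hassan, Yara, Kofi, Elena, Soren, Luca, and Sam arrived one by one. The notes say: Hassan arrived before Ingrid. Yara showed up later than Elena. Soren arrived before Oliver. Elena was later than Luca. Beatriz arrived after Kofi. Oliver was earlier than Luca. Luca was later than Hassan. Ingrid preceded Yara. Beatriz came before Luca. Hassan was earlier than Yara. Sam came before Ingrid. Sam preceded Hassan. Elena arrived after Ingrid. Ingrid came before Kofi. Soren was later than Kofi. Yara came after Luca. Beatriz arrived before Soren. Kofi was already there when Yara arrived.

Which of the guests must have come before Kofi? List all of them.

Hassan, Ingrid, Sam

Directly stated before Kofi: Ingrid.
Hassan reaches Kofi via Hassan → Ingrid → Kofi.
Sam reaches Kofi via Sam → Ingrid → Kofi.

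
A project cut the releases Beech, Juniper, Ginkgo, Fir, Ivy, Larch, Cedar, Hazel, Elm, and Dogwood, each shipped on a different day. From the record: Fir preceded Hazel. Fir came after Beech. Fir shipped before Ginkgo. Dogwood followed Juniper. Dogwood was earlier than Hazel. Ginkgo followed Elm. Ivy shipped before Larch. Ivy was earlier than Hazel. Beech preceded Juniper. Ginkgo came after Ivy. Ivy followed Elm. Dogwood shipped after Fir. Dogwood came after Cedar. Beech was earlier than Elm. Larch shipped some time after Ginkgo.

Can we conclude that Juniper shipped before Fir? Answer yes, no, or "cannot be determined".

cannot be determined

No chain of stated constraints runs from Juniper to Fir, and none runs from Fir to Juniper either.
So the relative order of Juniper and Fir is not fixed by the given facts.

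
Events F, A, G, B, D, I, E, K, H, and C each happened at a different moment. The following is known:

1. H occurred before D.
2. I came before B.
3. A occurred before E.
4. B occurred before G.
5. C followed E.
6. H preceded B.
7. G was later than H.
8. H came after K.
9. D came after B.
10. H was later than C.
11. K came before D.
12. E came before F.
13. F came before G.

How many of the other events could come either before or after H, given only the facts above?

Forced before H: A, C, E, and K; forced after H: B, D, and G.
That leaves F and I with no forced order relative to H — 2.

2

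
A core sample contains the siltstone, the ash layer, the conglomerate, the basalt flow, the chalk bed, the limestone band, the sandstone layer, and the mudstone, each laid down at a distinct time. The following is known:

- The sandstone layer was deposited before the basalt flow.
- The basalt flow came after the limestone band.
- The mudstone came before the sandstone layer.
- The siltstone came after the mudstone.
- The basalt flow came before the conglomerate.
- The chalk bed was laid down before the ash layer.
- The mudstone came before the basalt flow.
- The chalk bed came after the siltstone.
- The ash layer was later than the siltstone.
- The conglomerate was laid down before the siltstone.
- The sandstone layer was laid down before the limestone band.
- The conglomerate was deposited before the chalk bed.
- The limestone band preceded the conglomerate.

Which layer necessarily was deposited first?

The mudstone has a chain of constraints placing it before every other layer, so the mudstone must be first.

the mudstone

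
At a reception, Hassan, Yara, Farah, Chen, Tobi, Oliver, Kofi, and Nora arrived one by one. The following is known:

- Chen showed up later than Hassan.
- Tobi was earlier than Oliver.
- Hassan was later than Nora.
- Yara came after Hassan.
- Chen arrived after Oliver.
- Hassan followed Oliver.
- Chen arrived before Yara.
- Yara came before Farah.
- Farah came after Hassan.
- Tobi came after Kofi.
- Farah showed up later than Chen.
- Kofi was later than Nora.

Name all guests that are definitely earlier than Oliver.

Directly stated before Oliver: Tobi.
Kofi reaches Oliver via Kofi → Tobi → Oliver.
Nora reaches Oliver via Nora → Kofi → Tobi → Oliver.

Kofi, Nora, Tobi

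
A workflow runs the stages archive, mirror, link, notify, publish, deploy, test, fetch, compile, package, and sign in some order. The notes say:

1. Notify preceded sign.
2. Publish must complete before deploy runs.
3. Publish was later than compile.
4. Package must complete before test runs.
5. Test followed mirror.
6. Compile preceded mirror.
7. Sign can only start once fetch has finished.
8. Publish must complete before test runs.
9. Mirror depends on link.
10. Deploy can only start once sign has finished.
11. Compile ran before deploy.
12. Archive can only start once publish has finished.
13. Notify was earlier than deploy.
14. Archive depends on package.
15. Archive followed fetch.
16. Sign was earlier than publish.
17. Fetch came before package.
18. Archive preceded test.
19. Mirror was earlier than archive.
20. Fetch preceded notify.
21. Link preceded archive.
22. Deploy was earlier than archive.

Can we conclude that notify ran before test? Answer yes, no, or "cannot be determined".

yes

Chain the constraints: notify → sign → publish → test. Each link is directly stated, so notify comes before test.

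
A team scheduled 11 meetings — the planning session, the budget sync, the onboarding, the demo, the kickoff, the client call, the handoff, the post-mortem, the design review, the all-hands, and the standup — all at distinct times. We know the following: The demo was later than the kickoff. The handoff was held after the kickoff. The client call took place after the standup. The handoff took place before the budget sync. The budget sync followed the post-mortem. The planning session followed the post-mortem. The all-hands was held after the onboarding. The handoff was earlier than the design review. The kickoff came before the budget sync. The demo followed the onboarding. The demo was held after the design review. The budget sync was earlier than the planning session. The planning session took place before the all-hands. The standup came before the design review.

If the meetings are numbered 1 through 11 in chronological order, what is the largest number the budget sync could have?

The budget sync must come before the all-hands and the planning session — 2 meetings forced after it.
Everything else can be placed before the budget sync in some valid order, so the budget sync can sit as late as position 11 − 2 = 9.

9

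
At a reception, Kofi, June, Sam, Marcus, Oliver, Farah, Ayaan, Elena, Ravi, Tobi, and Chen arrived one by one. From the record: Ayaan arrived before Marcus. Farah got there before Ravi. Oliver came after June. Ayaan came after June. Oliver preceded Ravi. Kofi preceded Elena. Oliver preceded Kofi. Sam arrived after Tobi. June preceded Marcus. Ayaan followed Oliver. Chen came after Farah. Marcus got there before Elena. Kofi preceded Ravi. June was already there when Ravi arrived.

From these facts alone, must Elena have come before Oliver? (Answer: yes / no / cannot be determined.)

Tracing the constraints gives Oliver → Kofi → Elena, so Oliver must come before Elena.
That means Elena cannot be before Oliver.

no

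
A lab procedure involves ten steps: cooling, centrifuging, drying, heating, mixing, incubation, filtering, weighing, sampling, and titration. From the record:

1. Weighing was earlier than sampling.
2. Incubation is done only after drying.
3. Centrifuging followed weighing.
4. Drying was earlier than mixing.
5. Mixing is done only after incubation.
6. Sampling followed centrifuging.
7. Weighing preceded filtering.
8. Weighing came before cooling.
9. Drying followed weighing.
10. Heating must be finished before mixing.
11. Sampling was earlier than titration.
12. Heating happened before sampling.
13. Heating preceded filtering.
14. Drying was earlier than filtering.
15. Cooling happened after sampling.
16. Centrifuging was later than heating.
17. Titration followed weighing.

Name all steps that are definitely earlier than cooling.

centrifuging, heating, sampling, weighing

Directly stated before cooling: sampling and weighing.
Centrifuging reaches cooling via centrifuging → sampling → cooling.
Heating reaches cooling via heating → sampling → cooling.
No chain forces titration (or any of the others) ahead of cooling.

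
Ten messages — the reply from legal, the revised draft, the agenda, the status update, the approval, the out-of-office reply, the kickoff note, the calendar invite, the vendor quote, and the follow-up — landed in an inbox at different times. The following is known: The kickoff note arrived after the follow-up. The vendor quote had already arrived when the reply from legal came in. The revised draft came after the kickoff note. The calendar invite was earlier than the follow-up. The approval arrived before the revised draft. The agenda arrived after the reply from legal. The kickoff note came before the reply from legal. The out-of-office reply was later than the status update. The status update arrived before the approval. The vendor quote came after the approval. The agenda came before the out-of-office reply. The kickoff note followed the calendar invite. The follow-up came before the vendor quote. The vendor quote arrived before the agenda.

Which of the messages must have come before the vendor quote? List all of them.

the approval, the calendar invite, the follow-up, the status update

Directly stated before the vendor quote: the approval and the follow-up.
The calendar invite reaches the vendor quote via the calendar invite → the follow-up → the vendor quote.
The status update reaches the vendor quote via the status update → the approval → the vendor quote.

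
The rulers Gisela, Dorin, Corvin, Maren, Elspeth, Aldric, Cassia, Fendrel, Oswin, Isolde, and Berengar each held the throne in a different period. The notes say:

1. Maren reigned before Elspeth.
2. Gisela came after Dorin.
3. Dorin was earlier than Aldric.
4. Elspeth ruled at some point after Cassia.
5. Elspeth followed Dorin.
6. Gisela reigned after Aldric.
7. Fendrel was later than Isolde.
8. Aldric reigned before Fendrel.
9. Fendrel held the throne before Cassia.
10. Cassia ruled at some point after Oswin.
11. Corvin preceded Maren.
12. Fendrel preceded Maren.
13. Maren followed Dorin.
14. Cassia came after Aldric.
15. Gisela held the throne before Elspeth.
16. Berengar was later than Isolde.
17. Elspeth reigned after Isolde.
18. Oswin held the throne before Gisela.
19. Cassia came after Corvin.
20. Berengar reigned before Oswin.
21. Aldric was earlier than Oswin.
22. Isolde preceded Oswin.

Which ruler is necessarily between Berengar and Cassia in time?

Tracing the constraints gives Berengar → Oswin → Cassia, so Oswin sits after Berengar and before Cassia.
No other ruler is forced both after Berengar and before Cassia.

Oswin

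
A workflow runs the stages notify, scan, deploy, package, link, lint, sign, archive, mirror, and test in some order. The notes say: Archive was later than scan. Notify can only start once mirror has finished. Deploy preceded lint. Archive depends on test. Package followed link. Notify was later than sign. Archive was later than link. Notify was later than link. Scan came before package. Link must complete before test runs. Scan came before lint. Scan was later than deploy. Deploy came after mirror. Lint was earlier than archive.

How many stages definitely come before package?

Directly stated before package: link and scan.
Deploy reaches package via deploy → scan → package.
Mirror reaches package via mirror → deploy → scan → package.
That's deploy, link, mirror, and scan — 4 in all.

4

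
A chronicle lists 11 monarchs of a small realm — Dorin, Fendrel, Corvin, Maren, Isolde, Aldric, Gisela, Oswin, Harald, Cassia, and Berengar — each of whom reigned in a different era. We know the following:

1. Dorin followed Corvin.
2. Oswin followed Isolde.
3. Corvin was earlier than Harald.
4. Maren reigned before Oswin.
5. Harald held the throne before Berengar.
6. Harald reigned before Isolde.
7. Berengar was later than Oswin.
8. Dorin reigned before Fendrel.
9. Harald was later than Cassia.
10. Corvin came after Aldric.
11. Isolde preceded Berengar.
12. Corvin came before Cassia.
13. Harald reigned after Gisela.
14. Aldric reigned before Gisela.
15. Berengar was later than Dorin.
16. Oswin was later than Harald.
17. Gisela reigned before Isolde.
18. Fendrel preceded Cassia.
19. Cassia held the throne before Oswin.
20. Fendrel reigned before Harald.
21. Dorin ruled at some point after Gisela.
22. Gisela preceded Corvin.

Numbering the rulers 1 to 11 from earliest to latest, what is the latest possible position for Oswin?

Oswin must come before Berengar — 1 ruler forced after them.
Everything else can be placed before Oswin in some valid order, so Oswin can sit as late as position 11 − 1 = 10.

10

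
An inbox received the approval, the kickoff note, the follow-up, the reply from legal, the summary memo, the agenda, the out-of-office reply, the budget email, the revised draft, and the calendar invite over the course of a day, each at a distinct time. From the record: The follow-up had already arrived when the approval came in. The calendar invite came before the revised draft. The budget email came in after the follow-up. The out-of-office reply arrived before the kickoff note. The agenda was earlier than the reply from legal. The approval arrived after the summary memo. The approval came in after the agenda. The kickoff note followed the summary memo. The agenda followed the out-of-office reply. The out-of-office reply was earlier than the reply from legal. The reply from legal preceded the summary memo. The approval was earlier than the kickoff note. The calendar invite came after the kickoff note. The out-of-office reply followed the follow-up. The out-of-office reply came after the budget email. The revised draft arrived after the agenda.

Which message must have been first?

The follow-up has a chain of constraints placing it before every other message, so the follow-up must be first.

the follow-up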